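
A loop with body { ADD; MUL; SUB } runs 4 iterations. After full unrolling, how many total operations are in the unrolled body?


Loop body operations: ADD, MUL, SUB (3 ops per iteration)
Unrolling 4 iterations:
  Iteration 1: ADD, MUL, SUB (3 ops)
  Iteration 2: ADD, MUL, SUB (3 ops)
  Iteration 3: ADD, MUL, SUB (3 ops)
  Iteration 4: ADD, MUL, SUB (3 ops)
Total: 4 iterations * 3 ops/iter = 12 operations

12


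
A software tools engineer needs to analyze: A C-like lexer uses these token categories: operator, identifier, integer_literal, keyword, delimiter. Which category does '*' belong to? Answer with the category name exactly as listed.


Token: '*'
Checking categories:
  identifier: no
  integer_literal: no
  operator: YES
  keyword: no
  delimiter: no
Category: operator

operator


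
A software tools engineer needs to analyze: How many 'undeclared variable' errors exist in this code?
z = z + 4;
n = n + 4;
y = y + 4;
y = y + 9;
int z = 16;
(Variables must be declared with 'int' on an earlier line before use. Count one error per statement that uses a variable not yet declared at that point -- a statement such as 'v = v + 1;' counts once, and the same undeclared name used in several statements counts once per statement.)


Scanning code line by line:
  Line 1: use 'z' -> ERROR (undeclared)
  Line 2: use 'n' -> ERROR (undeclared)
  Line 3: use 'y' -> ERROR (undeclared)
  Line 4: use 'y' -> ERROR (undeclared)
  Line 5: declare 'z' -> declared = ['z']
Total undeclared variable errors: 4

4


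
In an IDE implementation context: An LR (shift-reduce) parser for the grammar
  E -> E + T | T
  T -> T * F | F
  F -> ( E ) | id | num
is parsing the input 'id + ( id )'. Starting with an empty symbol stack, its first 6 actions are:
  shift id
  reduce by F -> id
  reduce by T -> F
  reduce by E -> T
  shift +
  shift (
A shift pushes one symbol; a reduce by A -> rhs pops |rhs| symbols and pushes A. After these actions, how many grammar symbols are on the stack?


Tracking the symbol stack through each action:
  Action 1: shift 'id' : push -> stack = [id] (size 1)
  Action 2: reduce by F -> id : pop 1, push F -> stack = [F] (size 1)
  Action 3: reduce by T -> F : pop 1, push T -> stack = [T] (size 1)
  Action 4: reduce by E -> T : pop 1, push E -> stack = [E] (size 1)
  Action 5: shift '+' : push -> stack = [E, +] (size 2)
  Action 6: shift '(' : push -> stack = [E, +, (] (size 3)
Final stack size: 3

3


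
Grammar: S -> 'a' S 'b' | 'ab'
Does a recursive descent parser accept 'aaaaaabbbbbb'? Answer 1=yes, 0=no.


Grammar accepts strings of the form a^n b^n (n >= 1)
Word: 'aaaaaabbbbbb'
Counting: 6 a's and 6 b's
Check: 6 == 6? Yes
Derivation (S -> aSb applied 5 time(s), then S -> ab): S => aSb => aaSbb => aaaSbbb => aaaaSbbbb => aaaaaSbbbbb => aaaaaabbbbbb
Accepted

1


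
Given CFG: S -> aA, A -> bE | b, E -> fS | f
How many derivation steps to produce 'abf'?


Grammar: S -> aA, A -> bE | b, E -> fS | f
Deriving 'abf':
Step 1: S -> aA => aA
Step 2: A -> bE => abE
Step 3: E -> f => abf
Total derivation steps: 3

3


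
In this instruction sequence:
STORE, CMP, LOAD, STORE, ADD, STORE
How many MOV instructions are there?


Scanning instruction sequence for MOV:
  Position 1: STORE
  Position 2: CMP
  Position 3: LOAD
  Position 4: STORE
  Position 5: ADD
  Position 6: STORE
Matches at positions: []
Total MOV count: 0

0


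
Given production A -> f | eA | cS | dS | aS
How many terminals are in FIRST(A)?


Production: A -> f | eA | cS | dS | aS
Examining each alternative for leading terminals:
  A -> f : first terminal = 'f'
  A -> eA : first terminal = 'e'
  A -> cS : first terminal = 'c'
  A -> dS : first terminal = 'd'
  A -> aS : first terminal = 'a'
FIRST(A) = {a, c, d, e, f}
Count: 5

5


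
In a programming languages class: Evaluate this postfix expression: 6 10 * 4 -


Processing tokens left to right:
Push 6, Push 10
Pop 6 and 10, compute 6 * 10 = 60, push 60
Push 4
Pop 60 and 4, compute 60 - 4 = 56, push 56
Stack result: 56

56


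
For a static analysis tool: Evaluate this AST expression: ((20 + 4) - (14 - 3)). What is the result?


Expression: ((20 + 4) - (14 - 3))
Evaluating step by step:
  20 + 4 = 24
  14 - 3 = 11
  24 - 11 = 13
Result: 13

13


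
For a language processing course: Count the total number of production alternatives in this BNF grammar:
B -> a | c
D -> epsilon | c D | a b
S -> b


Counting alternatives per rule:
  B: 2 alternative(s)
  D: 3 alternative(s)
  S: 1 alternative(s)
Sum: 2 + 3 + 1 = 6

6


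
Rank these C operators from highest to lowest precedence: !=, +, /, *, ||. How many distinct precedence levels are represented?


Looking up precedence for each operator:
  != -> precedence 3
  + -> precedence 5
  / -> precedence 6
  * -> precedence 6
  || -> precedence 1
Sorted highest to lowest: /, *, +, !=, ||
Distinct precedence values: [6, 5, 3, 1]
Number of distinct levels: 4

4


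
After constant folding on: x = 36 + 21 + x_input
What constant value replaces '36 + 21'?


Identifying constant sub-expression:
  Original: x = 36 + 21 + x_input
  36 and 21 are both compile-time constants
  Evaluating: 36 + 21 = 57
  After folding: x = 57 + x_input

57


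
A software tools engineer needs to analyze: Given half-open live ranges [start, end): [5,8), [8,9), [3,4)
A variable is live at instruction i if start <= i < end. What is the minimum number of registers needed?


Live ranges:
  Var0: [5, 8)
  Var1: [8, 9)
  Var2: [3, 4)
Sweep-line events (position, delta, active):
  pos=3 start -> active=1
  pos=4 end -> active=0
  pos=5 start -> active=1
  pos=8 end -> active=0
  pos=8 start -> active=1
  pos=9 end -> active=0
Maximum simultaneous active: 1
Minimum registers needed: 1

1


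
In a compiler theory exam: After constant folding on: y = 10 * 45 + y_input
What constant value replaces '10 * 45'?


Identifying constant sub-expression:
  Original: y = 10 * 45 + y_input
  10 and 45 are both compile-time constants
  Evaluating: 10 * 45 = 450
  After folding: y = 450 + y_input

450


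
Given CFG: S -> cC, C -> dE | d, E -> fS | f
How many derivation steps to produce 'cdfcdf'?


Grammar: S -> cC, C -> dE | d, E -> fS | f
Deriving 'cdfcdf':
Step 1: S -> cC => cC
Step 2: C -> dE => cdE
Step 3: E -> fS => cdfS
Step 4: S -> cC => cdfcC
Step 5: C -> dE => cdfcdE
Step 6: E -> f => cdfcdf
Total derivation steps: 6

6


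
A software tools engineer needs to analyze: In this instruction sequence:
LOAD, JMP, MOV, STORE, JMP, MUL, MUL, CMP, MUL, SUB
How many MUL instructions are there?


Scanning instruction sequence for MUL:
  Position 1: LOAD
  Position 2: JMP
  Position 3: MOV
  Position 4: STORE
  Position 5: JMP
  Position 6: MUL <- MATCH
  Position 7: MUL <- MATCH
  Position 8: CMP
  Position 9: MUL <- MATCH
  Position 10: SUB
Matches at positions: [6, 7, 9]
Total MUL count: 3

3


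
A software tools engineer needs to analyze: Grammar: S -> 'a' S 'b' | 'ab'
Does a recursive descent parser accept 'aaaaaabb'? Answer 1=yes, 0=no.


Grammar accepts strings of the form a^n b^n (n >= 1)
Word: 'aaaaaabb'
Counting: 6 a's and 2 b's
Check: 6 == 2? No
Mismatch: a-count != b-count
Rejected

0


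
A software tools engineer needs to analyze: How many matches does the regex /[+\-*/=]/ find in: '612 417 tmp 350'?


Pattern: /[+\-*/=]/ (operators)
Input: '612 417 tmp 350'
Scanning for matches:
Total matches: 0

0


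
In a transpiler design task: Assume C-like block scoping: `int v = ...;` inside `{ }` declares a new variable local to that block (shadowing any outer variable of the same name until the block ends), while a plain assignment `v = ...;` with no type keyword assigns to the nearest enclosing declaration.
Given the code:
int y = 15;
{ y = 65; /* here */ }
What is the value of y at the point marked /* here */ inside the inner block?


Analyzing scoping rules:
Outer scope: declares y = 15
Inner block: 'y = 65;' has no type keyword, so it is an assignment to the outer y (no shadowing)
Inside the block, after the assignment -> 65
Result: 65

65


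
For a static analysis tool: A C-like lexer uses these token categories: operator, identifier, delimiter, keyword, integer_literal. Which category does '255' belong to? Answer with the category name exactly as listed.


Token: '255'
Checking categories:
  identifier: no
  integer_literal: YES
  operator: no
  keyword: no
  delimiter: no
Category: integer_literal

integer_literal


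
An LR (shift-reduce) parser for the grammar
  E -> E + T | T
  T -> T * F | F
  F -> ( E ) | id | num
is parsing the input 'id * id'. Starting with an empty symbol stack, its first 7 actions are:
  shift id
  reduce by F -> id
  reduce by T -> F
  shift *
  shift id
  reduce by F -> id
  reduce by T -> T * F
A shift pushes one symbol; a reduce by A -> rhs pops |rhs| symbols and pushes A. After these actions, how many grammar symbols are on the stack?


Tracking the symbol stack through each action:
  Action 1: shift 'id' : push -> stack = [id] (size 1)
  Action 2: reduce by F -> id : pop 1, push F -> stack = [F] (size 1)
  Action 3: reduce by T -> F : pop 1, push T -> stack = [T] (size 1)
  Action 4: shift '*' : push -> stack = [T, *] (size 2)
  Action 5: shift 'id' : push -> stack = [T, *, id] (size 3)
  Action 6: reduce by F -> id : pop 1, push F -> stack = [T, *, F] (size 3)
  Action 7: reduce by T -> T * F : pop 3, push T -> stack = [T] (size 1)
Final stack size: 1

1


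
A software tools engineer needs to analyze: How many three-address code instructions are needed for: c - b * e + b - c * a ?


Expression: c - b * e + b - c * a
Generating three-address code (respecting * over +/- precedence):
  Instruction 1: t1 = b * e
  Instruction 2: t2 = c * a
  Instruction 3: t3 = c - t1
  Instruction 4: t4 = t3 + b
  Instruction 5: t5 = t4 - t2
Total instructions: 5

5


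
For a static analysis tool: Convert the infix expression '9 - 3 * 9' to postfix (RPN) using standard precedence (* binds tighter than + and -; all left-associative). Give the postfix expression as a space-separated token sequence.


Applying the shunting-yard algorithm:
  Operand 9 -> output
  Push '-' onto operator stack -> op-stack: [-]
  Operand 3 -> output
  Push '*' onto operator stack -> op-stack: [-, *]
  Operand 9 -> output
  End of input: pop '*' to output
  End of input: pop '-' to output
Postfix result: 9 3 9 * -

9 3 9 * -


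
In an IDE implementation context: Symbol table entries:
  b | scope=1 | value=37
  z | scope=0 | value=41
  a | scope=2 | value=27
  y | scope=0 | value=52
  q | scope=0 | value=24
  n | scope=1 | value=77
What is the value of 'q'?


Searching symbol table for 'q':
  b | scope=1 | value=37
  z | scope=0 | value=41
  a | scope=2 | value=27
  y | scope=0 | value=52
  q | scope=0 | value=24 <- MATCH
  n | scope=1 | value=77
Found 'q' at scope 0 with value 24

24


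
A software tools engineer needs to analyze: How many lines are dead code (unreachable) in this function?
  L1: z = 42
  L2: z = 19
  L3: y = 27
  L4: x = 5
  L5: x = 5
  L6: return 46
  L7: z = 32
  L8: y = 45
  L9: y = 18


Analyzing control flow:
  L1: reachable (before return)
  L2: reachable (before return)
  L3: reachable (before return)
  L4: reachable (before return)
  L5: reachable (before return)
  L6: reachable (return statement)
  L7: DEAD (after return at L6)
  L8: DEAD (after return at L6)
  L9: DEAD (after return at L6)
Return at L6, total lines = 9
Dead lines: L7 through L9
Count: 3

3


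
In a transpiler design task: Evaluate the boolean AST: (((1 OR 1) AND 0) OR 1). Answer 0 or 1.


Step 1: Evaluate inner node
  1 OR 1 = 1
Step 2: Evaluate next node
  1 AND 0 = 0
Step 3: Evaluate root node
  0 OR 1 = 1

1


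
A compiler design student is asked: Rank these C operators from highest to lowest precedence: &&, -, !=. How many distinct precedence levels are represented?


Looking up precedence for each operator:
  && -> precedence 2
  - -> precedence 5
  != -> precedence 3
Sorted highest to lowest: -, !=, &&
Distinct precedence values: [5, 3, 2]
Number of distinct levels: 3

3


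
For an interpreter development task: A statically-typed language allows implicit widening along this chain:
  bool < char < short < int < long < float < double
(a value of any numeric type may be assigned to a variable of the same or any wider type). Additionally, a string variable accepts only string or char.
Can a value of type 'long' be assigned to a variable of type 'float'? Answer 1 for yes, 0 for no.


Target variable type: float
Source value type: long
Numeric ranks: long=4, float=5
Widening allowed iff rank(source) <= rank(target): 4 <= 5? Yes
Result: 1

1


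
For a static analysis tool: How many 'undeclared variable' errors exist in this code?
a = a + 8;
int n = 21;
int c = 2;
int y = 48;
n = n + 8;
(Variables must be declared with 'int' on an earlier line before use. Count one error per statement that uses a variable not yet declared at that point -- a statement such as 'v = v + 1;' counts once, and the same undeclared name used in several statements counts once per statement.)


Scanning code line by line:
  Line 1: use 'a' -> ERROR (undeclared)
  Line 2: declare 'n' -> declared = ['n']
  Line 3: declare 'c' -> declared = ['c', 'n']
  Line 4: declare 'y' -> declared = ['c', 'n', 'y']
  Line 5: use 'n' -> OK (declared)
Total undeclared variable errors: 1

1


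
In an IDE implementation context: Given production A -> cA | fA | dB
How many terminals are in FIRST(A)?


Production: A -> cA | fA | dB
Examining each alternative for leading terminals:
  A -> cA : first terminal = 'c'
  A -> fA : first terminal = 'f'
  A -> dB : first terminal = 'd'
FIRST(A) = {c, d, f}
Count: 3

3


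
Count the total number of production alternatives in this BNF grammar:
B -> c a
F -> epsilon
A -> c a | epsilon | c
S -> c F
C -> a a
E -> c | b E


Counting alternatives per rule:
  B: 1 alternative(s)
  F: 1 alternative(s)
  A: 3 alternative(s)
  S: 1 alternative(s)
  C: 1 alternative(s)
  E: 2 alternative(s)
Sum: 1 + 1 + 3 + 1 + 1 + 2 = 9

9


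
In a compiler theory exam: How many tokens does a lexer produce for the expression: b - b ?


Scanning 'b - b'
Token 1: 'b' -> identifier
Token 2: '-' -> operator
Token 3: 'b' -> identifier
Total tokens: 3

3


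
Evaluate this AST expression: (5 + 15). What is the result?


Expression: (5 + 15)
Evaluating step by step:
  5 + 15 = 20
Result: 20

20


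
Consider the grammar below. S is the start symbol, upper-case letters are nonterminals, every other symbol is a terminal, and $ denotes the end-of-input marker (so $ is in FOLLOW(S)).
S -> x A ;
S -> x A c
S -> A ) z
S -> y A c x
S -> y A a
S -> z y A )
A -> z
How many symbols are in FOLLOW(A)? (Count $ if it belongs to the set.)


S is the start symbol and does not occur in any rule body, so FOLLOW(S) = {$}.
Examining every occurrence of A in a rule body:
  S -> x A ; : A is followed by terminal ';' -> add ';'
  S -> x A c : A is followed by terminal 'c' -> add 'c'
  S -> A ) z : A is followed by terminal ')' -> add ')'
  S -> y A c x : A is followed by terminal 'c' -> add 'c' (already in the set)
  S -> y A a : A is followed by terminal 'a' -> add 'a'
  S -> z y A ) : A is followed by terminal ')' -> add ')' (already in the set)
  A -> z : A does not occur in the body -> contributes nothing
FOLLOW(A) = {), ;, a, c}
Count: 4

4


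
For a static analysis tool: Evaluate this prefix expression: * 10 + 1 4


Parsing prefix expression: * 10 + 1 4
Step 1: Innermost operation '+ 1 4'
  1 + 4 = 5
Step 2: Outer operation '* 10 [5]'
  10 * 5 = 50

50


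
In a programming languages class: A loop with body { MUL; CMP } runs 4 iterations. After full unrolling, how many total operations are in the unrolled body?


Loop body operations: MUL, CMP (2 ops per iteration)
Unrolling 4 iterations:
  Iteration 1: MUL, CMP (2 ops)
  Iteration 2: MUL, CMP (2 ops)
  Iteration 3: MUL, CMP (2 ops)
  Iteration 4: MUL, CMP (2 ops)
Total: 4 iterations * 2 ops/iter = 8 operations

8


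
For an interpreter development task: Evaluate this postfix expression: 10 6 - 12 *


Processing tokens left to right:
Push 10, Push 6
Pop 10 and 6, compute 10 - 6 = 4, push 4
Push 12
Pop 4 and 12, compute 4 * 12 = 48, push 48
Stack result: 48

48


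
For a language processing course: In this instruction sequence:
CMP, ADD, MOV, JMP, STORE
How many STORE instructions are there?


Scanning instruction sequence for STORE:
  Position 1: CMP
  Position 2: ADD
  Position 3: MOV
  Position 4: JMP
  Position 5: STORE <- MATCH
Matches at positions: [5]
Total STORE count: 1

1


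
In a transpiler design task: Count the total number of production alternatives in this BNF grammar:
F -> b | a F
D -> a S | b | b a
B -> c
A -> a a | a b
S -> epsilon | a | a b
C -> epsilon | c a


Counting alternatives per rule:
  F: 2 alternative(s)
  D: 3 alternative(s)
  B: 1 alternative(s)
  A: 2 alternative(s)
  S: 3 alternative(s)
  C: 2 alternative(s)
Sum: 2 + 3 + 1 + 2 + 3 + 2 = 13

13


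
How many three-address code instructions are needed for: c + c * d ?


Expression: c + c * d
Generating three-address code (respecting * over +/- precedence):
  Instruction 1: t1 = c * d
  Instruction 2: t2 = c + t1
Total instructions: 2

2


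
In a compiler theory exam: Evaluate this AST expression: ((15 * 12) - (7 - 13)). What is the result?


Expression: ((15 * 12) - (7 - 13))
Evaluating step by step:
  15 * 12 = 180
  7 - 13 = -6
  180 - -6 = 186
Result: 186

186


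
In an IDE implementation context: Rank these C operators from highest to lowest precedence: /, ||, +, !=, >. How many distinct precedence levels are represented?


Looking up precedence for each operator:
  / -> precedence 6
  || -> precedence 1
  + -> precedence 5
  != -> precedence 3
  > -> precedence 4
Sorted highest to lowest: /, +, >, !=, ||
Distinct precedence values: [6, 5, 4, 3, 1]
Number of distinct levels: 5

5


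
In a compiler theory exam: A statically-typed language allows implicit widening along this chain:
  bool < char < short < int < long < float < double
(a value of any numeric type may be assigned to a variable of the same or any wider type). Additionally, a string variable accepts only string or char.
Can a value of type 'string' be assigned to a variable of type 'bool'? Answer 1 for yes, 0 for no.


Target variable type: bool
Source value type: string
Rule: string cannot widen to any numeric type
Result: 0

0


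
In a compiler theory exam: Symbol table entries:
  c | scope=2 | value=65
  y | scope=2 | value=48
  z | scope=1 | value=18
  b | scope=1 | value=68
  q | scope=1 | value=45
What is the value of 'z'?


Searching symbol table for 'z':
  c | scope=2 | value=65
  y | scope=2 | value=48
  z | scope=1 | value=18 <- MATCH
  b | scope=1 | value=68
  q | scope=1 | value=45
Found 'z' at scope 1 with value 18

18


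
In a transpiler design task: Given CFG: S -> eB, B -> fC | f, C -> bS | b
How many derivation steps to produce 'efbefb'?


Grammar: S -> eB, B -> fC | f, C -> bS | b
Deriving 'efbefb':
Step 1: S -> eB => eB
Step 2: B -> fC => efC
Step 3: C -> bS => efbS
Step 4: S -> eB => efbeB
Step 5: B -> fC => efbefC
Step 6: C -> b => efbefb
Total derivation steps: 6

6


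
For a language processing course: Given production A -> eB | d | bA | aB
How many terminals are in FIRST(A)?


Production: A -> eB | d | bA | aB
Examining each alternative for leading terminals:
  A -> eB : first terminal = 'e'
  A -> d : first terminal = 'd'
  A -> bA : first terminal = 'b'
  A -> aB : first terminal = 'a'
FIRST(A) = {a, b, d, e}
Count: 4

4


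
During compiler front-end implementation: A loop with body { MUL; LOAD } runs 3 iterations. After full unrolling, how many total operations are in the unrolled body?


Loop body operations: MUL, LOAD (2 ops per iteration)
Unrolling 3 iterations:
  Iteration 1: MUL, LOAD (2 ops)
  Iteration 2: MUL, LOAD (2 ops)
  Iteration 3: MUL, LOAD (2 ops)
Total: 3 iterations * 2 ops/iter = 6 operations

6


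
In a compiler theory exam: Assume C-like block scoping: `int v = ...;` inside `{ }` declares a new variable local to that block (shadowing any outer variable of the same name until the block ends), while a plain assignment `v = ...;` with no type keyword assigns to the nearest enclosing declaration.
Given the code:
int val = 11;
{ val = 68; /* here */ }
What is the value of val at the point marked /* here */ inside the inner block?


Analyzing scoping rules:
Outer scope: declares val = 11
Inner block: 'val = 68;' has no type keyword, so it is an assignment to the outer val (no shadowing)
Inside the block, after the assignment -> 68
Result: 68

68


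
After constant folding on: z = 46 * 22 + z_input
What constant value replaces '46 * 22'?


Identifying constant sub-expression:
  Original: z = 46 * 22 + z_input
  46 and 22 are both compile-time constants
  Evaluating: 46 * 22 = 1012
  After folding: z = 1012 + z_input

1012


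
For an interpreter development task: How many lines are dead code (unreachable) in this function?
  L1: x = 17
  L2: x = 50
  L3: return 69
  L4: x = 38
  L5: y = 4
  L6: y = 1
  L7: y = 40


Analyzing control flow:
  L1: reachable (before return)
  L2: reachable (before return)
  L3: reachable (return statement)
  L4: DEAD (after return at L3)
  L5: DEAD (after return at L3)
  L6: DEAD (after return at L3)
  L7: DEAD (after return at L3)
Return at L3, total lines = 7
Dead lines: L4 through L7
Count: 4

4


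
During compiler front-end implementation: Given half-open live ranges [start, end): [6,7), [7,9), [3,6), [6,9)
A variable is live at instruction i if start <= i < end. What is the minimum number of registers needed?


Live ranges:
  Var0: [6, 7)
  Var1: [7, 9)
  Var2: [3, 6)
  Var3: [6, 9)
Sweep-line events (position, delta, active):
  pos=3 start -> active=1
  pos=6 end -> active=0
  pos=6 start -> active=1
  pos=6 start -> active=2
  pos=7 end -> active=1
  pos=7 start -> active=2
  pos=9 end -> active=1
  pos=9 end -> active=0
Maximum simultaneous active: 2
Minimum registers needed: 2

2


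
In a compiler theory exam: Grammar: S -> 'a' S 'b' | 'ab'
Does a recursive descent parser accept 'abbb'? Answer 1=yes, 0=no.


Grammar accepts strings of the form a^n b^n (n >= 1)
Word: 'abbb'
Counting: 1 a's and 3 b's
Check: 1 == 3? No
Mismatch: a-count != b-count
Rejected

0


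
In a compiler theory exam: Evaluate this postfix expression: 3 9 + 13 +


Processing tokens left to right:
Push 3, Push 9
Pop 3 and 9, compute 3 + 9 = 12, push 12
Push 13
Pop 12 and 13, compute 12 + 13 = 25, push 25
Stack result: 25

25


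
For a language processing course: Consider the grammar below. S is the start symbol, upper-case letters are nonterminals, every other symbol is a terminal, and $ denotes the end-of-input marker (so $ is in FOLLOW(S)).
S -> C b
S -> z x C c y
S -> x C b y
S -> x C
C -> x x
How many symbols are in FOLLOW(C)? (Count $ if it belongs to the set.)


S is the start symbol and does not occur in any rule body, so FOLLOW(S) = {$}.
Examining every occurrence of C in a rule body:
  S -> C b : C is followed by terminal 'b' -> add 'b'
  S -> z x C c y : C is followed by terminal 'c' -> add 'c'
  S -> x C b y : C is followed by terminal 'b' -> add 'b' (already in the set)
  S -> x C : C is at the right end -> add FOLLOW(S) = {$}
  C -> x x : C does not occur in the body -> contributes nothing
FOLLOW(C) = {b, c, $}
Count: 3

3


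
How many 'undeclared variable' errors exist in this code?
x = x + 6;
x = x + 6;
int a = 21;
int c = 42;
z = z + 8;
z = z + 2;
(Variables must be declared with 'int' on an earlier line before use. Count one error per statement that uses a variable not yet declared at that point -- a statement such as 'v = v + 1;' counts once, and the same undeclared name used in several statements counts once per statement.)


Scanning code line by line:
  Line 1: use 'x' -> ERROR (undeclared)
  Line 2: use 'x' -> ERROR (undeclared)
  Line 3: declare 'a' -> declared = ['a']
  Line 4: declare 'c' -> declared = ['a', 'c']
  Line 5: use 'z' -> ERROR (undeclared)
  Line 6: use 'z' -> ERROR (undeclared)
Total undeclared variable errors: 4

4


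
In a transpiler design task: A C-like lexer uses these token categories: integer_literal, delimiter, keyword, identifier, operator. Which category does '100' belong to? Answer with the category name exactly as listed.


Token: '100'
Checking categories:
  identifier: no
  integer_literal: YES
  operator: no
  keyword: no
  delimiter: no
Category: integer_literal

integer_literal


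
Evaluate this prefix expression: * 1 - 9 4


Parsing prefix expression: * 1 - 9 4
Step 1: Innermost operation '- 9 4'
  9 - 4 = 5
Step 2: Outer operation '* 1 [5]'
  1 * 5 = 5

5


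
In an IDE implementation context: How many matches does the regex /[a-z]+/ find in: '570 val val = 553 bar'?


Pattern: /[a-z]+/ (identifiers)
Input: '570 val val = 553 bar'
Scanning for matches:
  Match 1: 'val'
  Match 2: 'val'
  Match 3: 'bar'
Total matches: 3

3


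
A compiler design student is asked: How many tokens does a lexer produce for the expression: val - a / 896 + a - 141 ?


Scanning 'val - a / 896 + a - 141'
Token 1: 'val' -> identifier
Token 2: '-' -> operator
Token 3: 'a' -> identifier
Token 4: '/' -> operator
Token 5: '896' -> integer_literal
Token 6: '+' -> operator
Token 7: 'a' -> identifier
Token 8: '-' -> operator
Token 9: '141' -> integer_literal
Total tokens: 9

9


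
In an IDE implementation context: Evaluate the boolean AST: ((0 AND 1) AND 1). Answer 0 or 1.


Step 1: Evaluate inner node
  0 AND 1 = 0
Step 2: Evaluate root node
  0 AND 1 = 0

0


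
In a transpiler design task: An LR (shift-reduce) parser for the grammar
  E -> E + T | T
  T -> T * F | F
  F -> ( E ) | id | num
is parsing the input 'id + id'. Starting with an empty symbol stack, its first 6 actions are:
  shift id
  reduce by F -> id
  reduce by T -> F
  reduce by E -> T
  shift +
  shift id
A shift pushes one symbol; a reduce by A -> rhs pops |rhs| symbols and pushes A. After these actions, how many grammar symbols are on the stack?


Tracking the symbol stack through each action:
  Action 1: shift 'id' : push -> stack = [id] (size 1)
  Action 2: reduce by F -> id : pop 1, push F -> stack = [F] (size 1)
  Action 3: reduce by T -> F : pop 1, push T -> stack = [T] (size 1)
  Action 4: reduce by E -> T : pop 1, push E -> stack = [E] (size 1)
  Action 5: shift '+' : push -> stack = [E, +] (size 2)
  Action 6: shift 'id' : push -> stack = [E, +, id] (size 3)
Final stack size: 3

3


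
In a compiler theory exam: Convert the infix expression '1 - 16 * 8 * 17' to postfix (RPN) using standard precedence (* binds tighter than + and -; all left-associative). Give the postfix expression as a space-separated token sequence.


Applying the shunting-yard algorithm:
  Operand 1 -> output
  Push '-' onto operator stack -> op-stack: [-]
  Operand 16 -> output
  Push '*' onto operator stack -> op-stack: [-, *]
  Operand 8 -> output
  See '*' (prec 2); top '*' (prec 2) >= it -> pop '*' to output
  Push '*' onto operator stack -> op-stack: [-, *]
  Operand 17 -> output
  End of input: pop '*' to output
  End of input: pop '-' to output
Postfix result: 1 16 8 * 17 * -

1 16 8 * 17 * -


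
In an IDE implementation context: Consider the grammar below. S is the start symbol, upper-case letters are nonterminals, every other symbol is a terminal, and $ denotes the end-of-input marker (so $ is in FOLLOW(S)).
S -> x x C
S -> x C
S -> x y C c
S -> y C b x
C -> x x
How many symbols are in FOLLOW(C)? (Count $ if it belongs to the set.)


S is the start symbol and does not occur in any rule body, so FOLLOW(S) = {$}.
Examining every occurrence of C in a rule body:
  S -> x x C : C is at the right end -> add FOLLOW(S) = {$}
  S -> x C : C is at the right end -> add FOLLOW(S) = {$} (already in the set)
  S -> x y C c : C is followed by terminal 'c' -> add 'c'
  S -> y C b x : C is followed by terminal 'b' -> add 'b'
  C -> x x : C does not occur in the body -> contributes nothing
FOLLOW(C) = {b, c, $}
Count: 3

3


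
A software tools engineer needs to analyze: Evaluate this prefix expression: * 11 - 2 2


Parsing prefix expression: * 11 - 2 2
Step 1: Innermost operation '- 2 2'
  2 - 2 = 0
Step 2: Outer operation '* 11 [0]'
  11 * 0 = 0

0


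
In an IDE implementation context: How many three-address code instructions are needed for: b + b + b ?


Expression: b + b + b
Generating three-address code (respecting * over +/- precedence):
  Instruction 1: t1 = b + b
  Instruction 2: t2 = t1 + b
Total instructions: 2

2


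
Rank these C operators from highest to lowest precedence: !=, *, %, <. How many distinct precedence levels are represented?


Looking up precedence for each operator:
  != -> precedence 3
  * -> precedence 6
  % -> precedence 6
  < -> precedence 4
Sorted highest to lowest: *, %, <, !=
Distinct precedence values: [6, 4, 3]
Number of distinct levels: 3

3


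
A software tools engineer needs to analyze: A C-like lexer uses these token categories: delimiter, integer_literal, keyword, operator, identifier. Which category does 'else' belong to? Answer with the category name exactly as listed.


Token: 'else'
Checking categories:
  identifier: no
  integer_literal: no
  operator: no
  keyword: YES
  delimiter: no
Category: keyword

keyword


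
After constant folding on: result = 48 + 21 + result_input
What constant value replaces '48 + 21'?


Identifying constant sub-expression:
  Original: result = 48 + 21 + result_input
  48 and 21 are both compile-time constants
  Evaluating: 48 + 21 = 69
  After folding: result = 69 + result_input

69


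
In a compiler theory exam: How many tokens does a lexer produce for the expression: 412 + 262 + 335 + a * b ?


Scanning '412 + 262 + 335 + a * b'
Token 1: '412' -> integer_literal
Token 2: '+' -> operator
Token 3: '262' -> integer_literal
Token 4: '+' -> operator
Token 5: '335' -> integer_literal
Token 6: '+' -> operator
Token 7: 'a' -> identifier
Token 8: '*' -> operator
Token 9: 'b' -> identifier
Total tokens: 9

9


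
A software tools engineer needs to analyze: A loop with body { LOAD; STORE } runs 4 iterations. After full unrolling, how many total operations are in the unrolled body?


Loop body operations: LOAD, STORE (2 ops per iteration)
Unrolling 4 iterations:
  Iteration 1: LOAD, STORE (2 ops)
  Iteration 2: LOAD, STORE (2 ops)
  Iteration 3: LOAD, STORE (2 ops)
  Iteration 4: LOAD, STORE (2 ops)
Total: 4 iterations * 2 ops/iter = 8 operations

8


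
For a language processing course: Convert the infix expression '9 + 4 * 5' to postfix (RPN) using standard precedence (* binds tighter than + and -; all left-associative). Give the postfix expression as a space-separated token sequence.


Applying the shunting-yard algorithm:
  Operand 9 -> output
  Push '+' onto operator stack -> op-stack: [+]
  Operand 4 -> output
  Push '*' onto operator stack -> op-stack: [+, *]
  Operand 5 -> output
  End of input: pop '*' to output
  End of input: pop '+' to output
Postfix result: 9 4 5 * +

9 4 5 * +


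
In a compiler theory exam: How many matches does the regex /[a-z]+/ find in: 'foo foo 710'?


Pattern: /[a-z]+/ (identifiers)
Input: 'foo foo 710'
Scanning for matches:
  Match 1: 'foo'
  Match 2: 'foo'
Total matches: 2

2


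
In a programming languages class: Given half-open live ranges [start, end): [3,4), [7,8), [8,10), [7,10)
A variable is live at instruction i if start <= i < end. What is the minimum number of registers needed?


Live ranges:
  Var0: [3, 4)
  Var1: [7, 8)
  Var2: [8, 10)
  Var3: [7, 10)
Sweep-line events (position, delta, active):
  pos=3 start -> active=1
  pos=4 end -> active=0
  pos=7 start -> active=1
  pos=7 start -> active=2
  pos=8 end -> active=1
  pos=8 start -> active=2
  pos=10 end -> active=1
  pos=10 end -> active=0
Maximum simultaneous active: 2
Minimum registers needed: 2

2


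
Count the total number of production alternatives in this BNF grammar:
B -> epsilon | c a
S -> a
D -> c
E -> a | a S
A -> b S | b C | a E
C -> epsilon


Counting alternatives per rule:
  B: 2 alternative(s)
  S: 1 alternative(s)
  D: 1 alternative(s)
  E: 2 alternative(s)
  A: 3 alternative(s)
  C: 1 alternative(s)
Sum: 2 + 1 + 1 + 2 + 3 + 1 = 10

10


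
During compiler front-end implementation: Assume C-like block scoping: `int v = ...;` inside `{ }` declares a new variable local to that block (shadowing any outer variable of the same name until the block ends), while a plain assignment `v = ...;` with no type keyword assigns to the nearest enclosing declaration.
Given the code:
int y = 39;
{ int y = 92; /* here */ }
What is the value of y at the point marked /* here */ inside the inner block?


Analyzing scoping rules:
Outer scope: declares y = 39
Inner block: 'int y = 92;' declares a NEW y that shadows the outer one
Inside the block the inner declaration is in scope -> 92
Result: 92

92


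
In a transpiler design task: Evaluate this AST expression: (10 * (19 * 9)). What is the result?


Expression: (10 * (19 * 9))
Evaluating step by step:
  19 * 9 = 171
  10 * 171 = 1710
Result: 1710

1710


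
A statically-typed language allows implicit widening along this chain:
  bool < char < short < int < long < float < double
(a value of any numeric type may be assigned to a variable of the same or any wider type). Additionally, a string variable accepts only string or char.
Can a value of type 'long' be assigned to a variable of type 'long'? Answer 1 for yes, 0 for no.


Target variable type: long
Source value type: long
Numeric ranks: long=4, long=4
Widening allowed iff rank(source) <= rank(target): 4 <= 4? Yes
Result: 1

1


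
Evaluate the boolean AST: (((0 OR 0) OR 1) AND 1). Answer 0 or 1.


Step 1: Evaluate inner node
  0 OR 0 = 0
Step 2: Evaluate next node
  0 OR 1 = 1
Step 3: Evaluate root node
  1 AND 1 = 1

1


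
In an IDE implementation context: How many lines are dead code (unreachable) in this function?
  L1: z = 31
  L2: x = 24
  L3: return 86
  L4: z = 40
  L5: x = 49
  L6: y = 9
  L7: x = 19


Analyzing control flow:
  L1: reachable (before return)
  L2: reachable (before return)
  L3: reachable (return statement)
  L4: DEAD (after return at L3)
  L5: DEAD (after return at L3)
  L6: DEAD (after return at L3)
  L7: DEAD (after return at L3)
Return at L3, total lines = 7
Dead lines: L4 through L7
Count: 4

4


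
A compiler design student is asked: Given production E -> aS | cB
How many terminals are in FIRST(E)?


Production: E -> aS | cB
Examining each alternative for leading terminals:
  E -> aS : first terminal = 'a'
  E -> cB : first terminal = 'c'
FIRST(E) = {a, c}
Count: 2

2


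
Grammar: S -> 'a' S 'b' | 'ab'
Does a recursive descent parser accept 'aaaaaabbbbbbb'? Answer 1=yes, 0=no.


Grammar accepts strings of the form a^n b^n (n >= 1)
Word: 'aaaaaabbbbbbb'
Counting: 6 a's and 7 b's
Check: 6 == 7? No
Mismatch: a-count != b-count
Rejected

0


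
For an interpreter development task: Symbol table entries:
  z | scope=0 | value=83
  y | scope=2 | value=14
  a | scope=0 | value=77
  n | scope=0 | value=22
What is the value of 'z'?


Searching symbol table for 'z':
  z | scope=0 | value=83 <- MATCH
  y | scope=2 | value=14
  a | scope=0 | value=77
  n | scope=0 | value=22
Found 'z' at scope 0 with value 83

83


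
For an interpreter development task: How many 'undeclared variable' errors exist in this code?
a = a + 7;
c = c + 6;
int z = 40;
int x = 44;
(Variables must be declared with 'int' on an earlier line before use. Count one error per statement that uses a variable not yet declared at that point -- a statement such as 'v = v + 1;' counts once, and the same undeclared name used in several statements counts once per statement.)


Scanning code line by line:
  Line 1: use 'a' -> ERROR (undeclared)
  Line 2: use 'c' -> ERROR (undeclared)
  Line 3: declare 'z' -> declared = ['z']
  Line 4: declare 'x' -> declared = ['x', 'z']
Total undeclared variable errors: 2

2


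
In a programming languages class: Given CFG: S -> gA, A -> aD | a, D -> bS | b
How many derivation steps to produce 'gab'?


Grammar: S -> gA, A -> aD | a, D -> bS | b
Deriving 'gab':
Step 1: S -> gA => gA
Step 2: A -> aD => gaD
Step 3: D -> b => gab
Total derivation steps: 3

3


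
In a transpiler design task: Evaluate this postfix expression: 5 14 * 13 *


Processing tokens left to right:
Push 5, Push 14
Pop 5 and 14, compute 5 * 14 = 70, push 70
Push 13
Pop 70 and 13, compute 70 * 13 = 910, push 910
Stack result: 910

910


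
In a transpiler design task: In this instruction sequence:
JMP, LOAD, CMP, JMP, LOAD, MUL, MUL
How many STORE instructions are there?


Scanning instruction sequence for STORE:
  Position 1: JMP
  Position 2: LOAD
  Position 3: CMP
  Position 4: JMP
  Position 5: LOAD
  Position 6: MUL
  Position 7: MUL
Matches at positions: []
Total STORE count: 0

0


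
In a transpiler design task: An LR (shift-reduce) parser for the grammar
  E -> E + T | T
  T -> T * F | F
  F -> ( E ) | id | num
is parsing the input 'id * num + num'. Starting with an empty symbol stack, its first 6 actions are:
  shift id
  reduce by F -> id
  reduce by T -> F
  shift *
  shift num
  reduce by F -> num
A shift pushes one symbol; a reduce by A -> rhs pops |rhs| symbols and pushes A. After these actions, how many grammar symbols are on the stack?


Tracking the symbol stack through each action:
  Action 1: shift 'id' : push -> stack = [id] (size 1)
  Action 2: reduce by F -> id : pop 1, push F -> stack = [F] (size 1)
  Action 3: reduce by T -> F : pop 1, push T -> stack = [T] (size 1)
  Action 4: shift '*' : push -> stack = [T, *] (size 2)
  Action 5: shift 'num' : push -> stack = [T, *, num] (size 3)
  Action 6: reduce by F -> num : pop 1, push F -> stack = [T, *, F] (size 3)
Final stack size: 3

3


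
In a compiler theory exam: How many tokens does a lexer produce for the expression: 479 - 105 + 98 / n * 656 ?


Scanning '479 - 105 + 98 / n * 656'
Token 1: '479' -> integer_literal
Token 2: '-' -> operator
Token 3: '105' -> integer_literal
Token 4: '+' -> operator
Token 5: '98' -> integer_literal
Token 6: '/' -> operator
Token 7: 'n' -> identifier
Token 8: '*' -> operator
Token 9: '656' -> integer_literal
Total tokens: 9

9


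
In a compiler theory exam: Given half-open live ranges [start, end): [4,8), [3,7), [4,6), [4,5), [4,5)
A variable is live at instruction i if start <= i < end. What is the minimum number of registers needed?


Live ranges:
  Var0: [4, 8)
  Var1: [3, 7)
  Var2: [4, 6)
  Var3: [4, 5)
  Var4: [4, 5)
Sweep-line events (position, delta, active):
  pos=3 start -> active=1
  pos=4 start -> active=2
  pos=4 start -> active=3
  pos=4 start -> active=4
  pos=4 start -> active=5
  pos=5 end -> active=4
  pos=5 end -> active=3
  pos=6 end -> active=2
  pos=7 end -> active=1
  pos=8 end -> active=0
Maximum simultaneous active: 5
Minimum registers needed: 5

5


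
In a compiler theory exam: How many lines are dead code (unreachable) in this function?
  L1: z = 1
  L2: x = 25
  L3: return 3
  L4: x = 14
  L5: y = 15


Analyzing control flow:
  L1: reachable (before return)
  L2: reachable (before return)
  L3: reachable (return statement)
  L4: DEAD (after return at L3)
  L5: DEAD (after return at L3)
Return at L3, total lines = 5
Dead lines: L4 through L5
Count: 2

2


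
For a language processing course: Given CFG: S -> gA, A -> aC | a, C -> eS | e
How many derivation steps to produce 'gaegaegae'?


Grammar: S -> gA, A -> aC | a, C -> eS | e
Deriving 'gaegaegae':
Step 1: S -> gA => gA
Step 2: A -> aC => gaC
Step 3: C -> eS => gaeS
Step 4: S -> gA => gaegA
Step 5: A -> aC => gaegaC
Step 6: C -> eS => gaegaeS
Step 7: S -> gA => gaegaegA
Step 8: A -> aC => gaegaegaC
Step 9: C -> e => gaegaegae
Total derivation steps: 9

9


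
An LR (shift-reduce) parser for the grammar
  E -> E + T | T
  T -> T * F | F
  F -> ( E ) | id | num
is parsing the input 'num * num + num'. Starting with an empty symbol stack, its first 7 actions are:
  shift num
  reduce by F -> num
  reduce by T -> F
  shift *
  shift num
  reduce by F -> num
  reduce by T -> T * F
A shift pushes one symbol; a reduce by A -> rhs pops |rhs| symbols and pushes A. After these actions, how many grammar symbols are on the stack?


Tracking the symbol stack through each action:
  Action 1: shift 'num' : push -> stack = [num] (size 1)
  Action 2: reduce by F -> num : pop 1, push F -> stack = [F] (size 1)
  Action 3: reduce by T -> F : pop 1, push T -> stack = [T] (size 1)
  Action 4: shift '*' : push -> stack = [T, *] (size 2)
  Action 5: shift 'num' : push -> stack = [T, *, num] (size 3)
  Action 6: reduce by F -> num : pop 1, push F -> stack = [T, *, F] (size 3)
  Action 7: reduce by T -> T * F : pop 3, push T -> stack = [T] (size 1)
Final stack size: 1

1
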